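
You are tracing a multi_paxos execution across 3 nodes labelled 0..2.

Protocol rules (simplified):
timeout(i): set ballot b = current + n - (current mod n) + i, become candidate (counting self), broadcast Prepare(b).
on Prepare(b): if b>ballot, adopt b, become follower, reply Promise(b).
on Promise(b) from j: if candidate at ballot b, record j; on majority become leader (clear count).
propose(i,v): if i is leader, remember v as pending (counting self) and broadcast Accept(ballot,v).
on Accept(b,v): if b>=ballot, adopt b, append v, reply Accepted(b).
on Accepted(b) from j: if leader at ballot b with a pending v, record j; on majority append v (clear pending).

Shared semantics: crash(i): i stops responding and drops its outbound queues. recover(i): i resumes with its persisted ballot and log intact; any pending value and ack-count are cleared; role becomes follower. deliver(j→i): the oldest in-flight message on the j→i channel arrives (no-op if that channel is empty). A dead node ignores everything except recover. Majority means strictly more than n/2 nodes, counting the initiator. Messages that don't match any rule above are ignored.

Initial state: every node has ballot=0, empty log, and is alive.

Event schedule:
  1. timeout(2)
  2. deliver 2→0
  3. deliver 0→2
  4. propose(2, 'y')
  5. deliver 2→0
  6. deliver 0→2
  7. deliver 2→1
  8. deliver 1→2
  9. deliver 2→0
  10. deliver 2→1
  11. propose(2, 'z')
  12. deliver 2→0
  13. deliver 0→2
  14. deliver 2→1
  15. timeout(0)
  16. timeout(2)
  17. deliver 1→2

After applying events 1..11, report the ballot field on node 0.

5

after 1 — timeout(2): n2:cand/b5/[-]
after 2 — deliver 2→0: n0:foll/b5/[-]
after 3 — deliver 0→2: n2:lead/b5/[-]
after 4 — propose(2,'y'): ·
after 5 — deliver 2→0: n0:foll/b5/[y]
after 6 — deliver 0→2: n2:lead/b5/[y]
after 7 — deliver 2→1: n1:foll/b5/[-]
after 8 — deliver 1→2: ·
after 9 — deliver 2→0: ·
after 10 — deliver 2→1: n1:foll/b5/[y]
after 11 — propose(2,'z'): ·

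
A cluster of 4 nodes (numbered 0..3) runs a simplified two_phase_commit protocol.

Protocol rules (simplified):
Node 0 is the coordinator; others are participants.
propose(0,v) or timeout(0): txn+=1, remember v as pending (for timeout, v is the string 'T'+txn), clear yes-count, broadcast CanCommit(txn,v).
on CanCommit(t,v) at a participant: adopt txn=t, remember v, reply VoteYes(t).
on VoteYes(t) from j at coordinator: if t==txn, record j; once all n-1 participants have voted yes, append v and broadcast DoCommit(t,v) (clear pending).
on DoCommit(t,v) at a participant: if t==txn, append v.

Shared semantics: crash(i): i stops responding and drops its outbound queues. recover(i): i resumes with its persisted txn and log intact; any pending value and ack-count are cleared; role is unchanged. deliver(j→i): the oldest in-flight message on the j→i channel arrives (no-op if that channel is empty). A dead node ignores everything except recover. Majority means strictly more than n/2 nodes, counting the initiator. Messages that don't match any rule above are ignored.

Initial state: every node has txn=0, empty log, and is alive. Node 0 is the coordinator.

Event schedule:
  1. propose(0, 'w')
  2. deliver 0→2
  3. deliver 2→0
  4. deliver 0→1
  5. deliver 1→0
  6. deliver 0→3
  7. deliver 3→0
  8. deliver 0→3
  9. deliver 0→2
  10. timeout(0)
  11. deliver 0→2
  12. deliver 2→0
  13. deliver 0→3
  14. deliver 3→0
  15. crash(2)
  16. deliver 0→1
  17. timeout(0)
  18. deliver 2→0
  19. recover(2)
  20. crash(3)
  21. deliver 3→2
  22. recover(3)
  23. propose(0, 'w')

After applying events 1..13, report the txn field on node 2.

2

[1] propose(0,'w') → N0(coor t1 [-])
[2] deliver 0→2 → N2(part t1 [-])
[3] deliver 2→0 → ∅
[4] deliver 0→1 → N1(part t1 [-])
[5] deliver 1→0 → ∅
[6] deliver 0→3 → N3(part t1 [-])
[7] deliver 3→0 → N0(coor t1 [w])
[8] deliver 0→3 → N3(part t1 [w])
[9] deliver 0→2 → N2(part t1 [w])
[10] timeout(0) → N0(coor t2 [w])
[11] deliver 0→2 → N2(part t2 [w])
[12] deliver 2→0 → ∅
[13] deliver 0→3 → N3(part t2 [w])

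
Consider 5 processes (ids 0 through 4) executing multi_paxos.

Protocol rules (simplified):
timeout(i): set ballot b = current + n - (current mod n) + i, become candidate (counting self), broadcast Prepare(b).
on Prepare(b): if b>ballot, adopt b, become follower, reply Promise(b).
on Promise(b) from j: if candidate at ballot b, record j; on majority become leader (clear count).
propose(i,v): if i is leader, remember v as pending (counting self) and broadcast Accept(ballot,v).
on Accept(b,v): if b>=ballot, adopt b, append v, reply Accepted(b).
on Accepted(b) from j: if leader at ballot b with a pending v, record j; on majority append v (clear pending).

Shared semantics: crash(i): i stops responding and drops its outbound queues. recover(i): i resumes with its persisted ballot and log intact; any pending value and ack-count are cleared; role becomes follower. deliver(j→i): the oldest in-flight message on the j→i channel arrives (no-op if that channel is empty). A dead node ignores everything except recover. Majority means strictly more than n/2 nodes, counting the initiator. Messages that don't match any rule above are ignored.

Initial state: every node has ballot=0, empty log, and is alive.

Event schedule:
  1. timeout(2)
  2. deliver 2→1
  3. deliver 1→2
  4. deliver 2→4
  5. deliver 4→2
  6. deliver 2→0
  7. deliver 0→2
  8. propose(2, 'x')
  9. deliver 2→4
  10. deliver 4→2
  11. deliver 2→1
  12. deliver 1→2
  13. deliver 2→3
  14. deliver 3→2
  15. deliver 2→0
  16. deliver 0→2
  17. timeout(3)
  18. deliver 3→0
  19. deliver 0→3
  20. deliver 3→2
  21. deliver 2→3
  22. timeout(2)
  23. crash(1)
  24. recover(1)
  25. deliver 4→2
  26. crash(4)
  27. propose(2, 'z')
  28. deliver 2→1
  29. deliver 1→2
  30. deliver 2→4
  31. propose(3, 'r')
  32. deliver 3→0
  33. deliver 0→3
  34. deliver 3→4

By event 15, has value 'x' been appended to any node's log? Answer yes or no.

yes

e1 timeout(2): 2[cand,b=7,-]
e2 deliver 2→1: 1[foll,b=7,-]
e3 deliver 1→2: ·
e4 deliver 2→4: 4[foll,b=7,-]
e5 deliver 4→2: 2[lead,b=7,-]
e6 deliver 2→0: 0[foll,b=7,-]
e7 deliver 0→2: ·
e8 propose(2,'x'): ·
e9 deliver 2→4: 4[foll,b=7,x]
e10 deliver 4→2: ·
e11 deliver 2→1: 1[foll,b=7,x]
e12 deliver 1→2: 2[lead,b=7,x]
e13 deliver 2→3: 3[foll,b=7,-]
e14 deliver 3→2: ·
e15 deliver 2→0: 0[foll,b=7,x]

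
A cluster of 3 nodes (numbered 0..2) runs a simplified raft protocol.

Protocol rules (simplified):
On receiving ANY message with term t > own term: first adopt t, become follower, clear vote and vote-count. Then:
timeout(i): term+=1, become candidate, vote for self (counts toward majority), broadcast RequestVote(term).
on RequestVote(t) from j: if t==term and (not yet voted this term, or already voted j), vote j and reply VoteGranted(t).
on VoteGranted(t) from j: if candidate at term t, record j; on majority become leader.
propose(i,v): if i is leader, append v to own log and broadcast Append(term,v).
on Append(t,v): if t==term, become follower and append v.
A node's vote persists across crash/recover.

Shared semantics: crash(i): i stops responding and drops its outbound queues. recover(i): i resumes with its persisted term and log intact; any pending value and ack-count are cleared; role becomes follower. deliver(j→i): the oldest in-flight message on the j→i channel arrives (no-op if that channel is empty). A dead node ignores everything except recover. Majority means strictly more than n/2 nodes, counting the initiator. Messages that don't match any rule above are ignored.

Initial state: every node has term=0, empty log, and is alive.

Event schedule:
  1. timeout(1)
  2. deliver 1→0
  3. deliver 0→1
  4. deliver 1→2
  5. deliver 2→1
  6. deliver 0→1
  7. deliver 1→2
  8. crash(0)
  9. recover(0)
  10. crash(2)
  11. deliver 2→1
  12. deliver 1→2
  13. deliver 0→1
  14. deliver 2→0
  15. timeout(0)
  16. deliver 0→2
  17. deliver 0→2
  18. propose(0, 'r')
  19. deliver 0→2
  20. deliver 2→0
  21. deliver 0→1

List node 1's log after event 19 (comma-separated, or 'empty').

step 1 timeout(1): 1={cand,t=1,log=-}
step 2 deliver 1→0: 0={foll,t=1,log=-}
step 3 deliver 0→1: 1={lead,t=1,log=-}
step 4 deliver 1→2: 2={foll,t=1,log=-}
step 5 deliver 2→1: —
step 6 deliver 0→1: —
step 7 deliver 1→2: —
step 8 crash(0): 0={✗foll,t=1,log=-}
step 9 recover(0): 0={foll,t=1,log=-}
step 10 crash(2): 2={✗foll,t=1,log=-}
step 11 deliver 2→1: —
step 12 deliver 1→2: —
step 13 deliver 0→1: —
step 14 deliver 2→0: —
step 15 timeout(0): 0={cand,t=2,log=-}
step 16 deliver 0→2: —
step 17 deliver 0→2: —
step 18 propose(0,'r'): —
step 19 deliver 0→2: —

empty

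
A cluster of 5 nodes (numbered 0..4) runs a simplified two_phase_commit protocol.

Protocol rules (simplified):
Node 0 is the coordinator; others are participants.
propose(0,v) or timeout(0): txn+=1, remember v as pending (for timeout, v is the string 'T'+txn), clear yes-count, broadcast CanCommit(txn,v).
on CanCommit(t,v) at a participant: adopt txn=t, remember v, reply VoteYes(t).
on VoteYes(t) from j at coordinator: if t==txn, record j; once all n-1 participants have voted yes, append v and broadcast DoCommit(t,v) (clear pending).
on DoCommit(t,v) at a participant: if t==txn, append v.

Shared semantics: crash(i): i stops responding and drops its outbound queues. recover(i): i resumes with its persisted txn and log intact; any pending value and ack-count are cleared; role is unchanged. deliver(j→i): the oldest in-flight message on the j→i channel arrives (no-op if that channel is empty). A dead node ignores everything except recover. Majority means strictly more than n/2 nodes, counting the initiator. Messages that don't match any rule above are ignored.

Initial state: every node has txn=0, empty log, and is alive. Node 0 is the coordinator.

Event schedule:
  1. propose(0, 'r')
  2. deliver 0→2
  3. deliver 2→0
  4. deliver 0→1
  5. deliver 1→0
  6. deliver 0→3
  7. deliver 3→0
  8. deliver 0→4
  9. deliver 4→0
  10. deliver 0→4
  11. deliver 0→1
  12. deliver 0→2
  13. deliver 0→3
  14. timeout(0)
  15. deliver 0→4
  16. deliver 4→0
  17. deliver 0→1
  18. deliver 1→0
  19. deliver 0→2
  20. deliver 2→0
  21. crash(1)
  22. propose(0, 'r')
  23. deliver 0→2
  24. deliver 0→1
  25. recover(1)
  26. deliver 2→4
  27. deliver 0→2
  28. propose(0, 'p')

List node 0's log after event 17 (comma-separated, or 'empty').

r

[1] propose(0,'r') → N0(coor t1 [-])
[2] deliver 0→2 → N2(part t1 [-])
[3] deliver 2→0 → ∅
[4] deliver 0→1 → N1(part t1 [-])
[5] deliver 1→0 → ∅
[6] deliver 0→3 → N3(part t1 [-])
[7] deliver 3→0 → ∅
[8] deliver 0→4 → N4(part t1 [-])
[9] deliver 4→0 → N0(coor t1 [r])
[10] deliver 0→4 → N4(part t1 [r])
[11] deliver 0→1 → N1(part t1 [r])
[12] deliver 0→2 → N2(part t1 [r])
[13] deliver 0→3 → N3(part t1 [r])
[14] timeout(0) → N0(coor t2 [r])
[15] deliver 0→4 → N4(part t2 [r])
[16] deliver 4→0 → ∅
[17] deliver 0→1 → N1(part t2 [r])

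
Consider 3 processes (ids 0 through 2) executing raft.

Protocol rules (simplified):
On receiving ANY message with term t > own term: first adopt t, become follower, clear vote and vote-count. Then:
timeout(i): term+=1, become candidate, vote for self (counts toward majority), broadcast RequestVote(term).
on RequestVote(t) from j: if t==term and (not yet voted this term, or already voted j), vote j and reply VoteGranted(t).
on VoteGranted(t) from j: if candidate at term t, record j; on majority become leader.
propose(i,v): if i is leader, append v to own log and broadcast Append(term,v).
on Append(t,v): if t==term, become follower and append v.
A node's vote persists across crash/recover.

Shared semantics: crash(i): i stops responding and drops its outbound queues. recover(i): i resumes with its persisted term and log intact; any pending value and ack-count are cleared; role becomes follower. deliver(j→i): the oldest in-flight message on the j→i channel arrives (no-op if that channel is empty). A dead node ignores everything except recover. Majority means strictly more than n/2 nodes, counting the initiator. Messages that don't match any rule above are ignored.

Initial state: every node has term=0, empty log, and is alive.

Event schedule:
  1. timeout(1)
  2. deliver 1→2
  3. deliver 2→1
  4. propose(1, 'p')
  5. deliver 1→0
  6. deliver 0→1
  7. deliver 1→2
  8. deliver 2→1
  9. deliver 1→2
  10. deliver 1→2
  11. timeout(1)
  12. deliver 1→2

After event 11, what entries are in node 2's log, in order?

e1 timeout(1): 1[cand,t=1,-]
e2 deliver 1→2: 2[foll,t=1,-]
e3 deliver 2→1: 1[lead,t=1,-]
e4 propose(1,'p'): 1[lead,t=1,p]
e5 deliver 1→0: 0[foll,t=1,-]
e6 deliver 0→1: ·
e7 deliver 1→2: 2[foll,t=1,p]
e8 deliver 2→1: ·
e9 deliver 1→2: ·
e10 deliver 1→2: ·
e11 timeout(1): 1[cand,t=2,p]

p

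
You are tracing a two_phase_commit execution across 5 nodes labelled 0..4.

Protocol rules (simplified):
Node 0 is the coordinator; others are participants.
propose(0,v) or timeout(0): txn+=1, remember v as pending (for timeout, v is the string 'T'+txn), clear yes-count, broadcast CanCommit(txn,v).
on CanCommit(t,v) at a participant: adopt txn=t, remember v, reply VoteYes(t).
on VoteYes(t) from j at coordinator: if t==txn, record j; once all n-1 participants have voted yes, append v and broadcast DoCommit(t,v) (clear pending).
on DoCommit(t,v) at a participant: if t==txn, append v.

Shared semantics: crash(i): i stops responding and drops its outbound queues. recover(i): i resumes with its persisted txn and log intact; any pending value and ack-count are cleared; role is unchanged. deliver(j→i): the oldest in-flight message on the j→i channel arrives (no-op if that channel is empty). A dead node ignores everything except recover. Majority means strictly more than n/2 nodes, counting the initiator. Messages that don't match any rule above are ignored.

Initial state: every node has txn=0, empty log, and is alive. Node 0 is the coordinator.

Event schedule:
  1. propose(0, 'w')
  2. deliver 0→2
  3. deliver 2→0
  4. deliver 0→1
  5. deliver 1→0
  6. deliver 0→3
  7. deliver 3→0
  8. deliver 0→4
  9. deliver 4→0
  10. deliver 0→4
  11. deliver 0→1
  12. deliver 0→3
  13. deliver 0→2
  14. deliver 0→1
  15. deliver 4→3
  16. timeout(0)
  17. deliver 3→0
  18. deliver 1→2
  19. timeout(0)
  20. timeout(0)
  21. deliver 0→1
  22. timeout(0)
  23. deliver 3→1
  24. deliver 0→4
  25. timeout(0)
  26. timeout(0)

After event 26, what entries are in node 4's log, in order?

step 1 propose(0,'w'): 0={coor,t=1,log=-}
step 2 deliver 0→2: 2={part,t=1,log=-}
step 3 deliver 2→0: —
step 4 deliver 0→1: 1={part,t=1,log=-}
step 5 deliver 1→0: —
step 6 deliver 0→3: 3={part,t=1,log=-}
step 7 deliver 3→0: —
step 8 deliver 0→4: 4={part,t=1,log=-}
step 9 deliver 4→0: 0={coor,t=1,log=w}
step 10 deliver 0→4: 4={part,t=1,log=w}
step 11 deliver 0→1: 1={part,t=1,log=w}
step 12 deliver 0→3: 3={part,t=1,log=w}
step 13 deliver 0→2: 2={part,t=1,log=w}
step 14 deliver 0→1: —
step 15 deliver 4→3: —
step 16 timeout(0): 0={coor,t=2,log=w}
step 17 deliver 3→0: —
step 18 deliver 1→2: —
step 19 timeout(0): 0={coor,t=3,log=w}
step 20 timeout(0): 0={coor,t=4,log=w}
step 21 deliver 0→1: 1={part,t=2,log=w}
step 22 timeout(0): 0={coor,t=5,log=w}
step 23 deliver 3→1: —
step 24 deliver 0→4: 4={part,t=2,log=w}
step 25 timeout(0): 0={coor,t=6,log=w}
step 26 timeout(0): 0={coor,t=7,log=w}

w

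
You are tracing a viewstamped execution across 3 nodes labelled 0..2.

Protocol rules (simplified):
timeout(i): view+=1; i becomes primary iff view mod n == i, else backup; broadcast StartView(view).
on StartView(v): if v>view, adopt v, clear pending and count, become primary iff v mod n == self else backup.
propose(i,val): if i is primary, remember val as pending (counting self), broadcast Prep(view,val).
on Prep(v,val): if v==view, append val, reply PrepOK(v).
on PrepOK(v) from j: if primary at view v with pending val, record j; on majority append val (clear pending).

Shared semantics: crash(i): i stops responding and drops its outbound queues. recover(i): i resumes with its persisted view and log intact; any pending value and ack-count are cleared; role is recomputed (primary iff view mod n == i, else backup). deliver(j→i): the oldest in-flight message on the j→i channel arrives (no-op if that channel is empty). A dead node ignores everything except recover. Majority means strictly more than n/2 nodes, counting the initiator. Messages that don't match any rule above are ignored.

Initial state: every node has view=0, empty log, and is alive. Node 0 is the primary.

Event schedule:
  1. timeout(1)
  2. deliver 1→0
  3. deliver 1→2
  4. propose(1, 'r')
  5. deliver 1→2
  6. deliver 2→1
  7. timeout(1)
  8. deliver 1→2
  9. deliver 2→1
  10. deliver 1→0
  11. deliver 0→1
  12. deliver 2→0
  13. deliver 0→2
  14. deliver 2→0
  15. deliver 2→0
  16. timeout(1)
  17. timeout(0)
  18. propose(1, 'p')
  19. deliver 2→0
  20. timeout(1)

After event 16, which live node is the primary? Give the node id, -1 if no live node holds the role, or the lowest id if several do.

step 1 timeout(1): 1={prim,v=1,log=-}
step 2 deliver 1→0: 0={back,v=1,log=-}
step 3 deliver 1→2: 2={back,v=1,log=-}
step 4 propose(1,'r'): —
step 5 deliver 1→2: 2={back,v=1,log=r}
step 6 deliver 2→1: 1={prim,v=1,log=r}
step 7 timeout(1): 1={back,v=2,log=r}
step 8 deliver 1→2: 2={prim,v=2,log=r}
step 9 deliver 2→1: —
step 10 deliver 1→0: 0={back,v=1,log=r}
step 11 deliver 0→1: —
step 12 deliver 2→0: —
step 13 deliver 0→2: —
step 14 deliver 2→0: —
step 15 deliver 2→0: —
step 16 timeout(1): 1={back,v=3,log=r}

2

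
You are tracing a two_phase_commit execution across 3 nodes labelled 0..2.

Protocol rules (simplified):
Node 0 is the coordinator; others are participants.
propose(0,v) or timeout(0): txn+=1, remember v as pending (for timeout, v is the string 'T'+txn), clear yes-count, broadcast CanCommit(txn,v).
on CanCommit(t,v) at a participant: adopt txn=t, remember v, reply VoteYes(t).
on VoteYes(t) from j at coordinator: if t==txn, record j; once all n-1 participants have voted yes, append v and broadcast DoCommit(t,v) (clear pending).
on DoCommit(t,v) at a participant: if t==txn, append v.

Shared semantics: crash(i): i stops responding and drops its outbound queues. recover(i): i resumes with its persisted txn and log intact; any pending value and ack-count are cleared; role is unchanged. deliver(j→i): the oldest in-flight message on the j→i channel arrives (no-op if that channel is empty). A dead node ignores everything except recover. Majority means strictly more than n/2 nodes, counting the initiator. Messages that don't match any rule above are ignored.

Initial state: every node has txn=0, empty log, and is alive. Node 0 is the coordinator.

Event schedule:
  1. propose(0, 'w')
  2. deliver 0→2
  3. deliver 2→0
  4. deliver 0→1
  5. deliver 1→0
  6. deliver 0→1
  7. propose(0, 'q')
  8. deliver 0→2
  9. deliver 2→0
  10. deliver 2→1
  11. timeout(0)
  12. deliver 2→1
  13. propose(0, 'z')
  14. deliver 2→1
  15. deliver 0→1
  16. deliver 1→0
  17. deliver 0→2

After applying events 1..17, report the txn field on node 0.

[1] propose(0,'w') → N0(coor t1 [-])
[2] deliver 0→2 → N2(part t1 [-])
[3] deliver 2→0 → ∅
[4] deliver 0→1 → N1(part t1 [-])
[5] deliver 1→0 → N0(coor t1 [w])
[6] deliver 0→1 → N1(part t1 [w])
[7] propose(0,'q') → N0(coor t2 [w])
[8] deliver 0→2 → N2(part t1 [w])
[9] deliver 2→0 → ∅
[10] deliver 2→1 → ∅
[11] timeout(0) → N0(coor t3 [w])
[12] deliver 2→1 → ∅
[13] propose(0,'z') → N0(coor t4 [w])
[14] deliver 2→1 → ∅
[15] deliver 0→1 → N1(part t2 [w])
[16] deliver 1→0 → ∅
[17] deliver 0→2 → N2(part t2 [w])

4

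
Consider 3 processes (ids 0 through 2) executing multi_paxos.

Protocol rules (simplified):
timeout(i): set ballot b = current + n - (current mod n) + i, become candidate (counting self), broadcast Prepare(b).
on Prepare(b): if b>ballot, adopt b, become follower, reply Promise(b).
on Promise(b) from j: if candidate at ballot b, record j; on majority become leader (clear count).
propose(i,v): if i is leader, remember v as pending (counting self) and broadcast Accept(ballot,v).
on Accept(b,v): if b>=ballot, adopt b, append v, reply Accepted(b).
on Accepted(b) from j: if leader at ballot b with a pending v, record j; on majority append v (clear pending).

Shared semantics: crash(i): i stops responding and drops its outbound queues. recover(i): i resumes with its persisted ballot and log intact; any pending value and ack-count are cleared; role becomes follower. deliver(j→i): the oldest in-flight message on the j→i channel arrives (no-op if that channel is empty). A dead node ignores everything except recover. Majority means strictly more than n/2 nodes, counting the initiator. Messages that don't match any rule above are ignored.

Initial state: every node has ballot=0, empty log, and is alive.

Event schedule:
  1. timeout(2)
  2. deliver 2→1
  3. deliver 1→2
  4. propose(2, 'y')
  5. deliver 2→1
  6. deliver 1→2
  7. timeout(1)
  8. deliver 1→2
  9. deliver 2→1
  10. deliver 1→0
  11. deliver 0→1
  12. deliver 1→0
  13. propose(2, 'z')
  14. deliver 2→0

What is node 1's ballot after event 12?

7

after 1 — timeout(2): n2:cand/b5/[-]
after 2 — deliver 2→1: n1:foll/b5/[-]
after 3 — deliver 1→2: n2:lead/b5/[-]
after 4 — propose(2,'y'): ·
after 5 — deliver 2→1: n1:foll/b5/[y]
after 6 — deliver 1→2: n2:lead/b5/[y]
after 7 — timeout(1): n1:cand/b7/[y]
after 8 — deliver 1→2: n2:foll/b7/[y]
after 9 — deliver 2→1: n1:lead/b7/[y]
after 10 — deliver 1→0: n0:foll/b7/[-]
after 11 — deliver 0→1: ·
after 12 — deliver 1→0: ·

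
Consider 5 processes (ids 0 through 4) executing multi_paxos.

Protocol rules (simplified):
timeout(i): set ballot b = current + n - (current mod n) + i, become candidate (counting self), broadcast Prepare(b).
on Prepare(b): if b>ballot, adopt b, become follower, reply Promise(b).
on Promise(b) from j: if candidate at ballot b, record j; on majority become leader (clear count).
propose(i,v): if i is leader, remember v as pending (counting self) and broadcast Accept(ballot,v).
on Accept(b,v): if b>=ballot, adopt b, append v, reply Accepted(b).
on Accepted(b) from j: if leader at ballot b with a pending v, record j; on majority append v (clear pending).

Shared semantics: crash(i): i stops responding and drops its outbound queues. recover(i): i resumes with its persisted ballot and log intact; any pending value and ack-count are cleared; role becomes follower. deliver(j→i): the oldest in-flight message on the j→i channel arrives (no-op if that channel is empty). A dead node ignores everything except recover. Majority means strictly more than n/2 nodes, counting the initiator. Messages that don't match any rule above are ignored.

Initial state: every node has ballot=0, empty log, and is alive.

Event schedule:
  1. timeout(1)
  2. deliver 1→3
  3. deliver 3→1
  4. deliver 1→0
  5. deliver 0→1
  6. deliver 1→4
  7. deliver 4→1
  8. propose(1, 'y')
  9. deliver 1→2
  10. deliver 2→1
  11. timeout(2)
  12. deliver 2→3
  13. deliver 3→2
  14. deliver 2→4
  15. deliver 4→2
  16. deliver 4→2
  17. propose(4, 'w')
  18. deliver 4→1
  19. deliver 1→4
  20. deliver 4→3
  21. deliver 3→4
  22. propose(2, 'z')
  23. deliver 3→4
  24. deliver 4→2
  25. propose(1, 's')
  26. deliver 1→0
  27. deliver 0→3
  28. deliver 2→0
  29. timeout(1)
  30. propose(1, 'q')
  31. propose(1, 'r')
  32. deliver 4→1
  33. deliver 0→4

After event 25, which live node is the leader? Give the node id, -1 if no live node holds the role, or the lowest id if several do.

1

e1 timeout(1): 1[cand,b=6,-]
e2 deliver 1→3: 3[foll,b=6,-]
e3 deliver 3→1: ·
e4 deliver 1→0: 0[foll,b=6,-]
e5 deliver 0→1: 1[lead,b=6,-]
e6 deliver 1→4: 4[foll,b=6,-]
e7 deliver 4→1: ·
e8 propose(1,'y'): ·
e9 deliver 1→2: 2[foll,b=6,-]
e10 deliver 2→1: ·
e11 timeout(2): 2[cand,b=12,-]
e12 deliver 2→3: 3[foll,b=12,-]
e13 deliver 3→2: ·
e14 deliver 2→4: 4[foll,b=12,-]
e15 deliver 4→2: 2[lead,b=12,-]
e16 deliver 4→2: ·
e17 propose(4,'w'): ·
e18 deliver 4→1: ·
e19 deliver 1→4: ·
e20 deliver 4→3: ·
e21 deliver 3→4: ·
e22 propose(2,'z'): ·
e23 deliver 3→4: ·
e24 deliver 4→2: ·
e25 propose(1,'s'): ·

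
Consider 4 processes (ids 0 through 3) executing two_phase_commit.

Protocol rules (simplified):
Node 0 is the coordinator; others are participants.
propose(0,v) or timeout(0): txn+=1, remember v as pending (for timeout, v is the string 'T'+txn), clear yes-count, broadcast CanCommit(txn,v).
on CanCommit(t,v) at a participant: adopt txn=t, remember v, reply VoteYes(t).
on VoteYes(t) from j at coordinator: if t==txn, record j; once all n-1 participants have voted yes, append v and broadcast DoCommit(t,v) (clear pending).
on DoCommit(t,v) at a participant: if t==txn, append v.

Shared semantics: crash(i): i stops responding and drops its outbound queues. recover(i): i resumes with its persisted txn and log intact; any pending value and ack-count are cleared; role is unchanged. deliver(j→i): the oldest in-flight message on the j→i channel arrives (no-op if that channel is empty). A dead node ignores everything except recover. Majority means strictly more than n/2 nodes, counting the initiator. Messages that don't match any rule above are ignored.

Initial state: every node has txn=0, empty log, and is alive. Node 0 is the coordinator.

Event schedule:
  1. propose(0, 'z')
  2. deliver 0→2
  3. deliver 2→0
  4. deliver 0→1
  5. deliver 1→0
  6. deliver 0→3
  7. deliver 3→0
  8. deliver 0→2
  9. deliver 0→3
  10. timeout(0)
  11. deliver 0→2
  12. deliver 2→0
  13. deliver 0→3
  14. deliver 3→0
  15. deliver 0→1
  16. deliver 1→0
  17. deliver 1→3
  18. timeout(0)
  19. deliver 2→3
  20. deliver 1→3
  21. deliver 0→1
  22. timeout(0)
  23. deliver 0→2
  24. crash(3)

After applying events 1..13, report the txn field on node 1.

[1] propose(0,'z') → N0(coor t1 [-])
[2] deliver 0→2 → N2(part t1 [-])
[3] deliver 2→0 → ∅
[4] deliver 0→1 → N1(part t1 [-])
[5] deliver 1→0 → ∅
[6] deliver 0→3 → N3(part t1 [-])
[7] deliver 3→0 → N0(coor t1 [z])
[8] deliver 0→2 → N2(part t1 [z])
[9] deliver 0→3 → N3(part t1 [z])
[10] timeout(0) → N0(coor t2 [z])
[11] deliver 0→2 → N2(part t2 [z])
[12] deliver 2→0 → ∅
[13] deliver 0→3 → N3(part t2 [z])

1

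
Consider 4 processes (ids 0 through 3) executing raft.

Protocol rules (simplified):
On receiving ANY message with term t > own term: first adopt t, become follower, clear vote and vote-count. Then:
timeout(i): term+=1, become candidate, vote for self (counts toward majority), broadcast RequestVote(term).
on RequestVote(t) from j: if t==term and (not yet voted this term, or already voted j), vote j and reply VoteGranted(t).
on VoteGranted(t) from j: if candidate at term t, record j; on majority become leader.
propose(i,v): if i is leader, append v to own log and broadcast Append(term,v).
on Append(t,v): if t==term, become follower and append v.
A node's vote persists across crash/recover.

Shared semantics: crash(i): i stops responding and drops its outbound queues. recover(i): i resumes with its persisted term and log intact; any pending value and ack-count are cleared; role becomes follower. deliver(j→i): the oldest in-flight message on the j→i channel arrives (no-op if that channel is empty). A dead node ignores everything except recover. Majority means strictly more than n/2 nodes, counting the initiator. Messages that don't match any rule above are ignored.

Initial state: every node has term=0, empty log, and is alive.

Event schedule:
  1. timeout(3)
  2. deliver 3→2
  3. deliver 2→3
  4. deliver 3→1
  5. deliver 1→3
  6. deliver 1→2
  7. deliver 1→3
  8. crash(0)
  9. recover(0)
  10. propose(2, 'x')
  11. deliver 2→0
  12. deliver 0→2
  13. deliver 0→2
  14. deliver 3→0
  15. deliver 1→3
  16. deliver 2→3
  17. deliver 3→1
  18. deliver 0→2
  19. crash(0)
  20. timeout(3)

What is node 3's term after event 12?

after 1 — timeout(3): n3:cand/t1/[-]
after 2 — deliver 3→2: n2:foll/t1/[-]
after 3 — deliver 2→3: ·
after 4 — deliver 3→1: n1:foll/t1/[-]
after 5 — deliver 1→3: n3:lead/t1/[-]
after 6 — deliver 1→2: ·
after 7 — deliver 1→3: ·
after 8 — crash(0): n0:✗foll/t0/[-]
after 9 — recover(0): n0:foll/t0/[-]
after 10 — propose(2,'x'): ·
after 11 — deliver 2→0: ·
after 12 — deliver 0→2: ·

1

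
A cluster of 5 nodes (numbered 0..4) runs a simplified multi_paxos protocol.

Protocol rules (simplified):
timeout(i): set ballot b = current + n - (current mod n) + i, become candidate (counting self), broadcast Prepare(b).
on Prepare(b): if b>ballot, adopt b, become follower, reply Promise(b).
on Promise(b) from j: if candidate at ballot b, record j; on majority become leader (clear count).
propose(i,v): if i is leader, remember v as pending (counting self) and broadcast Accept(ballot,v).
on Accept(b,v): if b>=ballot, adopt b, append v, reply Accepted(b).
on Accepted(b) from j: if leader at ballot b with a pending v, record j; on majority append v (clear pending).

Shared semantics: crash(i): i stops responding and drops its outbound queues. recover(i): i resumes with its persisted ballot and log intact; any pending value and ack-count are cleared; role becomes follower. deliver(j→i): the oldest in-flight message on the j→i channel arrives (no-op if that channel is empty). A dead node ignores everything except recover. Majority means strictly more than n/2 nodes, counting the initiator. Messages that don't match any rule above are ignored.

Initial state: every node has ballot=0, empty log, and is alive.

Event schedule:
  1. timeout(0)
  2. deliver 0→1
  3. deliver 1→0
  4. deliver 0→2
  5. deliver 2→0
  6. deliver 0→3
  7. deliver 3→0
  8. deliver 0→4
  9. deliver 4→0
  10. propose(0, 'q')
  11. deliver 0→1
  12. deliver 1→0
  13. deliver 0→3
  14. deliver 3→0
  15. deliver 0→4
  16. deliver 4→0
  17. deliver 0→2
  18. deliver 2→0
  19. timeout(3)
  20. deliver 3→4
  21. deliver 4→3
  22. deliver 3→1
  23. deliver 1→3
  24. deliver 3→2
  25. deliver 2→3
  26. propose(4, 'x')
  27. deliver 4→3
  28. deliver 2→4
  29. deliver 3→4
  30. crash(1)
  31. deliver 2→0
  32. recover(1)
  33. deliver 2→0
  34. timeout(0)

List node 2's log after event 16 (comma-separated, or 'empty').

empty

step 1 timeout(0): 0={cand,b=5,log=-}
step 2 deliver 0→1: 1={foll,b=5,log=-}
step 3 deliver 1→0: —
step 4 deliver 0→2: 2={foll,b=5,log=-}
step 5 deliver 2→0: 0={lead,b=5,log=-}
step 6 deliver 0→3: 3={foll,b=5,log=-}
step 7 deliver 3→0: —
step 8 deliver 0→4: 4={foll,b=5,log=-}
step 9 deliver 4→0: —
step 10 propose(0,'q'): —
step 11 deliver 0→1: 1={foll,b=5,log=q}
step 12 deliver 1→0: —
step 13 deliver 0→3: 3={foll,b=5,log=q}
step 14 deliver 3→0: 0={lead,b=5,log=q}
step 15 deliver 0→4: 4={foll,b=5,log=q}
step 16 deliver 4→0: —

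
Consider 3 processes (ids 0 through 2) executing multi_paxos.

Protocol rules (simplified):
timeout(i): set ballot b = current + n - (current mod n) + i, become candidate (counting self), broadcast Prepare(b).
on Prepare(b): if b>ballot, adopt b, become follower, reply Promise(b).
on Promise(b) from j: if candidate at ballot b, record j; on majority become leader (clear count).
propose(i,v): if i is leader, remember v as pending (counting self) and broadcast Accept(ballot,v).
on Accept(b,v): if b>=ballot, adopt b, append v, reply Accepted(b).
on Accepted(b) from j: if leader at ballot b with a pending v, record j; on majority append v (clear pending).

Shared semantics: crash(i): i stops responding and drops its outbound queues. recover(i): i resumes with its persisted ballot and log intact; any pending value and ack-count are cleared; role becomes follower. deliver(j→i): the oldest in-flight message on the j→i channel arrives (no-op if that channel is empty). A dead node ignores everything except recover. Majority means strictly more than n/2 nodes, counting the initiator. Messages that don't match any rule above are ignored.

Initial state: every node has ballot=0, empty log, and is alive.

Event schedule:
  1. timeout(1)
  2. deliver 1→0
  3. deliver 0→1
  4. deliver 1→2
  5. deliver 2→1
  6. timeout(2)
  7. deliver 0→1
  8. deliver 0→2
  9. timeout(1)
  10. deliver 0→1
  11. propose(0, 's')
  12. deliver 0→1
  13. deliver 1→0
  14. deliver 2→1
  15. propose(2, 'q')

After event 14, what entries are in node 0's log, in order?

empty

1. timeout(1):  <1:cand b4 ->
2. deliver 1→0:  <0:foll b4 ->
3. deliver 0→1:  <1:lead b4 ->
4. deliver 1→2:  <2:foll b4 ->
5. deliver 2→1:  nop
6. timeout(2):  <2:cand b8 ->
7. deliver 0→1:  nop
8. deliver 0→2:  nop
9. timeout(1):  <1:cand b7 ->
10. deliver 0→1:  nop
11. propose(0,'s'):  nop
12. deliver 0→1:  nop
13. deliver 1→0:  <0:foll b7 ->
14. deliver 2→1:  <1:foll b8 ->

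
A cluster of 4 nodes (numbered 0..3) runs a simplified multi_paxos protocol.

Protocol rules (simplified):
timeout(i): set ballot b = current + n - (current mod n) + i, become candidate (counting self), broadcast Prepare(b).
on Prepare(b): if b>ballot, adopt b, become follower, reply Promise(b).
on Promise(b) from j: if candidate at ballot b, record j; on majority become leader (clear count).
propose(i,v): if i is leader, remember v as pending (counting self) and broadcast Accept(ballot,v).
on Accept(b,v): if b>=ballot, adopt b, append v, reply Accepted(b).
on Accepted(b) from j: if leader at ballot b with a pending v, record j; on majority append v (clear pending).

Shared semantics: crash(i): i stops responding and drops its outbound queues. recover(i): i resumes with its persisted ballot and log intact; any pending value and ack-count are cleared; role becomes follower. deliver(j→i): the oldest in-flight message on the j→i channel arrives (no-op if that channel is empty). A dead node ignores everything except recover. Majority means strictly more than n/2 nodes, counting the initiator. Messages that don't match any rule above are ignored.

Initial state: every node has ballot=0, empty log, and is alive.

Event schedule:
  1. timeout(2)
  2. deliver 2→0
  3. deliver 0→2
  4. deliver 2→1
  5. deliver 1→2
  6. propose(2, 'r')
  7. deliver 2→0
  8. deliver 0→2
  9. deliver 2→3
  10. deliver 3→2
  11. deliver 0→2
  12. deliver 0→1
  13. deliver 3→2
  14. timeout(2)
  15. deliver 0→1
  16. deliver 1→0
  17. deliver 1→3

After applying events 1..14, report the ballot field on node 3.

e1 timeout(2): 2[cand,b=6,-]
e2 deliver 2→0: 0[foll,b=6,-]
e3 deliver 0→2: ·
e4 deliver 2→1: 1[foll,b=6,-]
e5 deliver 1→2: 2[lead,b=6,-]
e6 propose(2,'r'): ·
e7 deliver 2→0: 0[foll,b=6,r]
e8 deliver 0→2: ·
e9 deliver 2→3: 3[foll,b=6,-]
e10 deliver 3→2: ·
e11 deliver 0→2: ·
e12 deliver 0→1: ·
e13 deliver 3→2: ·
e14 timeout(2): 2[cand,b=10,-]

6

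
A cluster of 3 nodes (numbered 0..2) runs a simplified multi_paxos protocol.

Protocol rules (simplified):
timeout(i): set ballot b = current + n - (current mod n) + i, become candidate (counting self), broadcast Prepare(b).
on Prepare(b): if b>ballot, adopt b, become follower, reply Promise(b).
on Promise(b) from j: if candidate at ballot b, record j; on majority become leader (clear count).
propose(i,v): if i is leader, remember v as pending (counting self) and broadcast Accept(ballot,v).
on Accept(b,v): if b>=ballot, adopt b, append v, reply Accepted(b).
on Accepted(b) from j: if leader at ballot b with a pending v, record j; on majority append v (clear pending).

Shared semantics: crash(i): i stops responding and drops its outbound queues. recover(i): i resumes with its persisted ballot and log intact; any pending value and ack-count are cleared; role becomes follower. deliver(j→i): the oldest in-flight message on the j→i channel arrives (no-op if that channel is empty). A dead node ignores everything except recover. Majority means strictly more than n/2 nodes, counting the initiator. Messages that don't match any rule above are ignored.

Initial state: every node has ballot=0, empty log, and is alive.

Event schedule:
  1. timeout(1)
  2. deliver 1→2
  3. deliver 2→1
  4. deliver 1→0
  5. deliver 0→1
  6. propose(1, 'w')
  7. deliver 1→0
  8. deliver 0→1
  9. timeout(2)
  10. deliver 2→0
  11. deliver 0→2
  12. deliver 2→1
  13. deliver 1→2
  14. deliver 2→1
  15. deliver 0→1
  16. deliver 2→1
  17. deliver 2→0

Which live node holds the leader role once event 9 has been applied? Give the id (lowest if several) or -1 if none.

after 1 — timeout(1): n1:cand/b4/[-]
after 2 — deliver 1→2: n2:foll/b4/[-]
after 3 — deliver 2→1: n1:lead/b4/[-]
after 4 — deliver 1→0: n0:foll/b4/[-]
after 5 — deliver 0→1: ·
after 6 — propose(1,'w'): ·
after 7 — deliver 1→0: n0:foll/b4/[w]
after 8 — deliver 0→1: n1:lead/b4/[w]
after 9 — timeout(2): n2:cand/b8/[-]

1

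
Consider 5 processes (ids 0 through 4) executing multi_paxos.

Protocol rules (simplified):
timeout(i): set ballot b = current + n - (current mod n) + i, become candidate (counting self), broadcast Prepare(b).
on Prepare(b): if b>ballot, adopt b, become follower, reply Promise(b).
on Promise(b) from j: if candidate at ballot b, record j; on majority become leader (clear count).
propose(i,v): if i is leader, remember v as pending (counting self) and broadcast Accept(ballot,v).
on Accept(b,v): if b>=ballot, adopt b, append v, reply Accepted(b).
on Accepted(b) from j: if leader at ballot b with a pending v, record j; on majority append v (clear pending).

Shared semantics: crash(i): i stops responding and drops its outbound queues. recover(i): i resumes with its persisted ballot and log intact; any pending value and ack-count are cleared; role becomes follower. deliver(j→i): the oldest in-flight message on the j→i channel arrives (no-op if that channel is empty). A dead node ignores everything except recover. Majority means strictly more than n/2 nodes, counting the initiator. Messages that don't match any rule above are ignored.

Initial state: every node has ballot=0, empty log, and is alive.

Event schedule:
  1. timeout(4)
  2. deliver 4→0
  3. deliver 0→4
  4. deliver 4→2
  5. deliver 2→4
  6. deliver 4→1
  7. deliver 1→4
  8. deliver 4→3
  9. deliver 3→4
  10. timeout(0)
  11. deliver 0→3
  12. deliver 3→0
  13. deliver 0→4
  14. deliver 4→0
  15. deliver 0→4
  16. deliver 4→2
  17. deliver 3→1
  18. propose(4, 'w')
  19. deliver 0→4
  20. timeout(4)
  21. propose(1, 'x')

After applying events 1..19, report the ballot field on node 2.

9

after 1 — timeout(4): n4:cand/b9/[-]
after 2 — deliver 4→0: n0:foll/b9/[-]
after 3 — deliver 0→4: ·
after 4 — deliver 4→2: n2:foll/b9/[-]
after 5 — deliver 2→4: n4:lead/b9/[-]
after 6 — deliver 4→1: n1:foll/b9/[-]
after 7 — deliver 1→4: ·
after 8 — deliver 4→3: n3:foll/b9/[-]
after 9 — deliver 3→4: ·
after 10 — timeout(0): n0:cand/b10/[-]
after 11 — deliver 0→3: n3:foll/b10/[-]
after 12 — deliver 3→0: ·
after 13 — deliver 0→4: n4:foll/b10/[-]
after 14 — deliver 4→0: n0:lead/b10/[-]
after 15 — deliver 0→4: ·
after 16 — deliver 4→2: ·
after 17 — deliver 3→1: ·
after 18 — propose(4,'w'): ·
after 19 — deliver 0→4: ·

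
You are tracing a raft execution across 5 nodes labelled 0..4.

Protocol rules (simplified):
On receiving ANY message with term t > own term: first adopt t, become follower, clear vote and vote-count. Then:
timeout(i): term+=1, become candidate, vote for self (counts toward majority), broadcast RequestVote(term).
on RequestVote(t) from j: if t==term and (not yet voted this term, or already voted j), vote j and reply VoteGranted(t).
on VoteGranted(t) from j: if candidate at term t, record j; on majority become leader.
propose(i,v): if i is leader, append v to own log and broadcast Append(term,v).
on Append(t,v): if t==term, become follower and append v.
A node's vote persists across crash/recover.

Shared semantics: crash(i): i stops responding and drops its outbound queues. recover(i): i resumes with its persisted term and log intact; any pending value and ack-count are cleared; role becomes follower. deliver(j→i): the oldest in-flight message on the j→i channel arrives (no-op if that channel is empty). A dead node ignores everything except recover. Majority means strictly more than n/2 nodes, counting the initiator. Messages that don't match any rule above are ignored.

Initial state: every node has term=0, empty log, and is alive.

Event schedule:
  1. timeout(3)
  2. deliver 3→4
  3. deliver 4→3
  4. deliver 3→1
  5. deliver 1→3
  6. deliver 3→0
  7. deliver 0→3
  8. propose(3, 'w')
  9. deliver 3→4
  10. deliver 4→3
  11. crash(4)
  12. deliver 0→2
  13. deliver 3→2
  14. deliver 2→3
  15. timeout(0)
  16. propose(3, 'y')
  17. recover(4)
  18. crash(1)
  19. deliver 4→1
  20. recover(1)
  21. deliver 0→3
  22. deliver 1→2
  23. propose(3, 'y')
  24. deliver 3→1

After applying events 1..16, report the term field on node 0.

after 1 — timeout(3): n3:cand/t1/[-]
after 2 — deliver 3→4: n4:foll/t1/[-]
after 3 — deliver 4→3: ·
after 4 — deliver 3→1: n1:foll/t1/[-]
after 5 — deliver 1→3: n3:lead/t1/[-]
after 6 — deliver 3→0: n0:foll/t1/[-]
after 7 — deliver 0→3: ·
after 8 — propose(3,'w'): n3:lead/t1/[w]
after 9 — deliver 3→4: n4:foll/t1/[w]
after 10 — deliver 4→3: ·
after 11 — crash(4): n4:✗foll/t1/[w]
after 12 — deliver 0→2: ·
after 13 — deliver 3→2: n2:foll/t1/[-]
after 14 — deliver 2→3: ·
after 15 — timeout(0): n0:cand/t2/[-]
after 16 — propose(3,'y'): n3:lead/t1/[w,y]

2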